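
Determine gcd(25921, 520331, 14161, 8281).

gcd(25921, 520331): 520331 = 20·25921 + 1911; 25921 = 13·1911 + 1078; 1911 = 1·1078 + 833; 1078 = 1·833 + 245; 833 = 3·245 + 98; 245 = 2·98 + 49; 98 = 2·49 + 0 → 49
gcd(49, 14161): 14161 = 289·49 + 0 → 49
gcd(49, 8281): 8281 = 169·49 + 0 → 49

49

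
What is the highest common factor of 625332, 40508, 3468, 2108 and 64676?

gcd(625332, 40508): 625332 = 15·40508 + 17712; 40508 = 2·17712 + 5084; 17712 = 3·5084 + 2460; 5084 = 2·2460 + 164; 2460 = 15·164 + 0 → 164
gcd(164, 3468): 3468 = 21·164 + 24; 164 = 6·24 + 20; 24 = 1·20 + 4; 20 = 5·4 + 0 → 4
gcd(4, 2108): 2108 = 527·4 + 0 → 4
gcd(4, 64676): 64676 = 16169·4 + 0 → 4

4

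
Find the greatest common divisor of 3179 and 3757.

3179 = 11 · 17²
3757 = 13 · 17²
Common: 17² = 289

289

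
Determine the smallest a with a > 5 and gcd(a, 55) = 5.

10

gcd(a, 55) = 5 forces 5 | a; write a = 5s. Then gcd(5s, 5·11) = 5·gcd(s, 11), so need gcd(s, 11) = 1.
5s > 5 gives s ≥ 2. The least s ≥ 2 coprime to 11 is 2, so a = 5·2 = 10.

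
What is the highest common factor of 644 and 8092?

Euclid: 8092 = 12·644 + 364; 644 = 1·364 + 280; 364 = 1·280 + 84; 280 = 3·84 + 28; 84 = 3·28 + 0. Last nonzero remainder: 28.

28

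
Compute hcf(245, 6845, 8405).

5

245 = 5 · 7²; 6845 = 5 · 37²; 8405 = 5 · 41²
gcd takes min exponent of each prime: 5 = 5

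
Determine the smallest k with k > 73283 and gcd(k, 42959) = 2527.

gcd(k, 42959) = 2527 forces 2527 | k; write k = 2527s. Then gcd(2527s, 2527·17) = 2527·gcd(s, 17), so need gcd(s, 17) = 1.
2527s > 73283 gives s ≥ 30. The least s ≥ 30 coprime to 17 is 30, so k = 2527·30 = 75810.

75810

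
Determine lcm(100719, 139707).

4330917

gcd first: 139707 = 1·100719 + 38988; 100719 = 2·38988 + 22743; 38988 = 1·22743 + 16245; 22743 = 1·16245 + 6498; 16245 = 2·6498 + 3249; 6498 = 2·3249 + 0 → gcd = 3249
lcm = 100719·139707/gcd = 14071149333/3249 = 4330917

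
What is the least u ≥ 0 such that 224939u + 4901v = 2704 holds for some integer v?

Euclid: 224939 = 45·4901 + 4394; 4901 = 1·4394 + 507; 4394 = 8·507 + 338; 507 = 1·338 + 169; 338 = 2·169 + 0 → gcd = 169; 2704 = 169·16.
Back-substitution yields 224939·(-10) + 4901·(459) = 169, so one solution is u = -10·16 = -160, v = 459·16 = 7344.
Solutions in u differ by 4901/169 = 29; the one in [0, 29) is -160 mod 29 = 14.

14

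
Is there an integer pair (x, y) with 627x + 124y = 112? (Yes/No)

Yes

By Bézout, 627x + 124y = 112 has integer solutions iff gcd(627, 124) | 112.
Euclid: 627 = 5·124 + 7; 124 = 17·7 + 5; 7 = 1·5 + 2; 5 = 2·2 + 1; 2 = 2·1 + 0. gcd = 1; 112 mod 1 = 0. Yes.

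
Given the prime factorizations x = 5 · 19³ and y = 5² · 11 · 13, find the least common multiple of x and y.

24520925

max exponent per prime: 5² · 11 · 13 · 19³ = 24520925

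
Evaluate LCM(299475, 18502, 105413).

299475 = 3² · 5² · 11³; 18502 = 2 · 11 · 29²; 105413 = 7 · 11 · 37²
lcm takes max exponent of each prime: 2 · 3² · 5² · 7 · 11³ · 29² · 37² = 4827119531850

4827119531850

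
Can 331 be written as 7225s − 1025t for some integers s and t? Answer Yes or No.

By Bézout, 7225s − 1025t = 331 has integer solutions iff gcd(7225, 1025) | 331.
Euclid: 7225 = 7·1025 + 50; 1025 = 20·50 + 25; 50 = 2·25 + 0. gcd = 25; 331 mod 25 = 6. No.

No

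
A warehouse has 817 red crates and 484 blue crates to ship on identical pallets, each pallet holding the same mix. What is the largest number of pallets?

Euclid: 817 = 1·484 + 333; 484 = 1·333 + 151; 333 = 2·151 + 31; 151 = 4·31 + 27; 31 = 1·27 + 4; 27 = 6·4 + 3; 4 = 1·3 + 1; 3 = 3·1 + 0. Last nonzero remainder: 1.

1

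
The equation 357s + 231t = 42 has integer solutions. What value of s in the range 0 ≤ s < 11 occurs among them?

4

gcd(357, 231) = 21 (Euclid: 357 = 1·231 + 126; 231 = 1·126 + 105; 126 = 1·105 + 21; 105 = 5·21 + 0), and 21 | 42.
Extended Euclid: 357·(2) + 231·(-3) = 21. Scale by 2: s₀ = 4.
General solution s = s₀ + 11k; reducing mod 11 gives s = 4 (and t = -6).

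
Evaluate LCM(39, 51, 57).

12597

lcm(39, 51) = 39·51/gcd = 1989/3 = 663
lcm(663, 57) = 663·57/gcd = 37791/3 = 12597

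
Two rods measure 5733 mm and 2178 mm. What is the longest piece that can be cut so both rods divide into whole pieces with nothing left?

9

5733 = 3² · 7² · 13
2178 = 2 · 3² · 11²
Common: 3² = 9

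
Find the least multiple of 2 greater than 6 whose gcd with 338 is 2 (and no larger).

Multiples of 2 above 6: 2·4, 2·5, … . Need the cofactor coprime to 338/2 = 169.
Checking s = 4, 5, … the first with gcd(s, 169) = 1 is s = 4, giving 8.

8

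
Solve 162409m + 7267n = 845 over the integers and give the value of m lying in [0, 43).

29

Reduce mod 7267: 162409m ≡ 845 (mod 7267). With g = gcd(162409, 7267) = 169 dividing 845, divide through: 961m ≡ 5 (mod 43).
Since gcd(961, 43) = 1, m ≡ 5·(961)⁻¹ ≡ 29 (mod 43). Smallest non-negative: 29.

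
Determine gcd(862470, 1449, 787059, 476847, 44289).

63

gcd(862470, 1449): 862470 = 595·1449 + 315; 1449 = 4·315 + 189; 315 = 1·189 + 126; 189 = 1·126 + 63; 126 = 2·63 + 0 → 63
gcd(63, 787059): 787059 = 12493·63 + 0 → 63
gcd(63, 476847): 476847 = 7569·63 + 0 → 63
gcd(63, 44289): 44289 = 703·63 + 0 → 63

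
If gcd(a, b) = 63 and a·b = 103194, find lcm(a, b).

1638

For any two positive integers, gcd × lcm equals their product. Hence lcm = 103194 / 63 = 1638.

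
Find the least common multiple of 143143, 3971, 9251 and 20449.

143143 = 7 · 11² · 13²; 3971 = 11 · 19²; 9251 = 11 · 29²; 20449 = 11² · 13²
lcm takes max exponent of each prime: 7 · 11² · 13² · 19² · 29² = 43458357943

43458357943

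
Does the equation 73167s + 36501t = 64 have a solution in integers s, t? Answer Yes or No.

gcd(73167, 36501): 73167 = 2·36501 + 165; 36501 = 221·165 + 36; 165 = 4·36 + 21; 36 = 1·21 + 15; 21 = 1·15 + 6; 15 = 2·6 + 3; 6 = 2·3 + 0 → 3
3 does not divide 64, so a solution does not exist.

No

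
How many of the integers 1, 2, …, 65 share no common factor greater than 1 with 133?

133 = 7·19. Inclusion–exclusion on these primes:
65 − ⌊65/7⌋ − ⌊65/19⌋ + ⌊65/133⌋ = 53

53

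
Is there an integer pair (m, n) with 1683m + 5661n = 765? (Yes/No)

Yes

gcd(1683, 5661): 5661 = 3·1683 + 612; 1683 = 2·612 + 459; 612 = 1·459 + 153; 459 = 3·153 + 0 → 153
153 divides 765, so a solution exists.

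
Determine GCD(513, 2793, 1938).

gcd(513, 2793): 2793 = 5·513 + 228; 513 = 2·228 + 57; 228 = 4·57 + 0 → 57
gcd(57, 1938): 1938 = 34·57 + 0 → 57

57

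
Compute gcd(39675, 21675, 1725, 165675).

75

39675 = 3 · 5² · 23²; 21675 = 3 · 5² · 17²; 1725 = 3 · 5² · 23; 165675 = 3 · 5² · 47²
gcd takes min exponent of each prime: 3 · 5² = 75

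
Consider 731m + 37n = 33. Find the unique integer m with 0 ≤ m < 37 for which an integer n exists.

21

gcd(731, 37) = 1 (Euclid: 731 = 19·37 + 28; 37 = 1·28 + 9; 28 = 3·9 + 1; 9 = 9·1 + 0), and 1 | 33.
Extended Euclid: 731·(4) + 37·(-79) = 1. Scale by 33: m₀ = 132.
General solution m = m₀ + 37t; reducing mod 37 gives m = 21 (and n = -414).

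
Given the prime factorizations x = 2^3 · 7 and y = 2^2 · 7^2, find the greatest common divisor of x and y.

28

min exponent per shared prime: 2^2 · 7 = 28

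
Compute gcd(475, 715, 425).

5

gcd(475, 715): 715 = 1·475 + 240; 475 = 1·240 + 235; 240 = 1·235 + 5; 235 = 47·5 + 0 → 5
gcd(5, 425): 425 = 85·5 + 0 → 5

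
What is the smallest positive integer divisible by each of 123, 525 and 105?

123 = 3 · 41; 525 = 3 · 5² · 7; 105 = 3 · 5 · 7
lcm takes max exponent of each prime: 3 · 5² · 7 · 41 = 21525

21525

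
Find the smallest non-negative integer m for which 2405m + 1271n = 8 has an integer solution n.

gcd(2405, 1271) = 1 (Euclid: 2405 = 1·1271 + 1134; 1271 = 1·1134 + 137; 1134 = 8·137 + 38; 137 = 3·38 + 23; 38 = 1·23 + 15; 23 = 1·15 + 8; 15 = 1·8 + 7; 8 = 1·7 + 1; 7 = 7·1 + 0), and 1 | 8.
Extended Euclid: 2405·(-167) + 1271·(316) = 1. Scale by 8: m₀ = -1336.
General solution m = m₀ + 1271t; reducing mod 1271 gives m = 1206 (and n = -2282).

1206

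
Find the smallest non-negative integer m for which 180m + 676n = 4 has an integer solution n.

154

Reduce mod 676: 180m ≡ 4 (mod 676). With g = gcd(180, 676) = 4 dividing 4, divide through: 45m ≡ 1 (mod 169).
Since gcd(45, 169) = 1, m ≡ 1·(45)⁻¹ ≡ 154 (mod 169). Smallest non-negative: 154.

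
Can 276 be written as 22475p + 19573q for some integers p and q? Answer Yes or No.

By Bézout, 22475p + 19573q = 276 has integer solutions iff gcd(22475, 19573) | 276.
Euclid: 22475 = 1·19573 + 2902; 19573 = 6·2902 + 2161; 2902 = 1·2161 + 741; 2161 = 2·741 + 679; 741 = 1·679 + 62; 679 = 10·62 + 59; 62 = 1·59 + 3; 59 = 19·3 + 2; 3 = 1·2 + 1; 2 = 2·1 + 0. gcd = 1; 276 mod 1 = 0. Yes.

Yes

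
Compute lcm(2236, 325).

2236 = 2² · 13 · 43; 325 = 5² · 13
max exponents: 2² · 5² · 13 · 43 = 55900

55900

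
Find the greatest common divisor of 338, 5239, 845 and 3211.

gcd(338, 5239): 5239 = 15·338 + 169; 338 = 2·169 + 0 → 169
gcd(169, 845): 845 = 5·169 + 0 → 169
gcd(169, 3211): 3211 = 19·169 + 0 → 169

169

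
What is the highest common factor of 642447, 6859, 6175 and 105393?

19

gcd(642447, 6859): 642447 = 93·6859 + 4560; 6859 = 1·4560 + 2299; 4560 = 1·2299 + 2261; 2299 = 1·2261 + 38; 2261 = 59·38 + 19; 38 = 2·19 + 0 → 19
gcd(19, 6175): 6175 = 325·19 + 0 → 19
gcd(19, 105393): 105393 = 5547·19 + 0 → 19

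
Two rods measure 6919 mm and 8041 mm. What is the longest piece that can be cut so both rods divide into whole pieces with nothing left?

187

Euclid: 8041 = 1·6919 + 1122; 6919 = 6·1122 + 187; 1122 = 6·187 + 0. Last nonzero remainder: 187.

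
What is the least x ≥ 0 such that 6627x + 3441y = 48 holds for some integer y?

715

Euclid: 6627 = 1·3441 + 3186; 3441 = 1·3186 + 255; 3186 = 12·255 + 126; 255 = 2·126 + 3; 126 = 42·3 + 0 → gcd = 3; 48 = 3·16.
Back-substitution yields 6627·(-27) + 3441·(52) = 3, so one solution is x = -27·16 = -432, y = 52·16 = 832.
Solutions in x differ by 3441/3 = 1147; the one in [0, 1147) is -432 mod 1147 = 715.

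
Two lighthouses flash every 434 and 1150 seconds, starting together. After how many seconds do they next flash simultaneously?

249550

434 = 2 · 7 · 31; 1150 = 2 · 5² · 23
max exponents: 2 · 5² · 7 · 23 · 31 = 249550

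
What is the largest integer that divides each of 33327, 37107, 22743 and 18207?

63

gcd(33327, 37107): 37107 = 1·33327 + 3780; 33327 = 8·3780 + 3087; 3780 = 1·3087 + 693; 3087 = 4·693 + 315; 693 = 2·315 + 63; 315 = 5·63 + 0 → 63
gcd(63, 22743): 22743 = 361·63 + 0 → 63
gcd(63, 18207): 18207 = 289·63 + 0 → 63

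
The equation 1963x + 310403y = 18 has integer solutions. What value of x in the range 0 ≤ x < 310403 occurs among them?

Reduce mod 310403: 1963x ≡ 18 (mod 310403). With g = gcd(1963, 310403) = 1 dividing 18, divide through: 1963x ≡ 18 (mod 310403).
Since gcd(1963, 310403) = 1, x ≡ 18·(1963)⁻¹ ≡ 138361 (mod 310403). Smallest non-negative: 138361.

138361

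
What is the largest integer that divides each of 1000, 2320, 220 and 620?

20

gcd(1000, 2320): 2320 = 2·1000 + 320; 1000 = 3·320 + 40; 320 = 8·40 + 0 → 40
gcd(40, 220): 220 = 5·40 + 20; 40 = 2·20 + 0 → 20
gcd(20, 620): 620 = 31·20 + 0 → 20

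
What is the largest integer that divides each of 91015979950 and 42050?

50

Euclid: 91015979950 = 2164470·42050 + 16450; 42050 = 2·16450 + 9150; 16450 = 1·9150 + 7300; 9150 = 1·7300 + 1850; 7300 = 3·1850 + 1750; 1850 = 1·1750 + 100; 1750 = 17·100 + 50; 100 = 2·50 + 0. Last nonzero remainder: 50.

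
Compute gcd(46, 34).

46 = 2 · 23
34 = 2 · 17
Common: 2 = 2

2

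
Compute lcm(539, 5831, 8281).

539 = 7² · 11; 5831 = 7³ · 17; 8281 = 7² · 13²
lcm takes max exponent of each prime: 7³ · 11 · 13² · 17 = 10839829

10839829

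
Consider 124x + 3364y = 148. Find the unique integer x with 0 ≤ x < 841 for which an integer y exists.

Euclid: 3364 = 27·124 + 16; 124 = 7·16 + 12; 16 = 1·12 + 4; 12 = 3·4 + 0 → gcd = 4; 148 = 4·37.
Back-substitution yields 124·(-217) + 3364·(8) = 4, so one solution is x = -217·37 = -8029, y = 8·37 = 296.
Solutions in x differ by 3364/4 = 841; the one in [0, 841) is -8029 mod 841 = 381.

381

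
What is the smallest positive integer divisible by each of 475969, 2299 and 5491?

475969 = 13 · 19 · 41 · 47; 2299 = 11² · 19; 5491 = 17² · 19
lcm takes max exponent of each prime: 11² · 13 · 17² · 19 · 41 · 47 = 16644159961

16644159961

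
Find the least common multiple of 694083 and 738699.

gcd first: 738699 = 1·694083 + 44616; 694083 = 15·44616 + 24843; 44616 = 1·24843 + 19773; 24843 = 1·19773 + 5070; 19773 = 3·5070 + 4563; 5070 = 1·4563 + 507; 4563 = 9·507 + 0 → gcd = 507
lcm = 694083·738699/gcd = 512718418017/507 = 1011278931

1011278931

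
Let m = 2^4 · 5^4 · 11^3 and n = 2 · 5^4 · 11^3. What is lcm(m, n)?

13310000

max exponent per prime: 2^4 · 5^4 · 11^3 = 13310000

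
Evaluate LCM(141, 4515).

gcd first: 4515 = 32·141 + 3; 141 = 47·3 + 0 → gcd = 3
lcm = 141·4515/gcd = 636615/3 = 212205

212205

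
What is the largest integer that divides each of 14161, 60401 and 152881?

gcd(14161, 60401): 60401 = 4·14161 + 3757; 14161 = 3·3757 + 2890; 3757 = 1·2890 + 867; 2890 = 3·867 + 289; 867 = 3·289 + 0 → 289
gcd(289, 152881): 152881 = 529·289 + 0 → 289

289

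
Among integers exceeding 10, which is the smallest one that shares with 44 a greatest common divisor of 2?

14

Multiples of 2 above 10: 2·6, 2·7, … . Need the cofactor coprime to 44/2 = 22.
Checking s = 6, 7, … the first with gcd(s, 22) = 1 is s = 7, giving 14.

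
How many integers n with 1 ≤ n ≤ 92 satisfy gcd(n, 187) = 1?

Prime factors of 187: 11, 17. Count integers ≤ 92 divisible by none of them.
By inclusion–exclusion: 92 − ⌊92/11⌋ − ⌊92/17⌋ + ⌊92/187⌋ = 79.

79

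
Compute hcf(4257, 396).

4257 = 3² · 11 · 43
396 = 2² · 3² · 11
Common: 3² · 11 = 99

99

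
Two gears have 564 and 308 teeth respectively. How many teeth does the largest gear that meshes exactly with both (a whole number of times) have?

564 = 2² · 3 · 47
308 = 2² · 7 · 11
Common: 2² = 4

4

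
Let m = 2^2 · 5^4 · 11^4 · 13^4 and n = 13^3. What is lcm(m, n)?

max exponent per prime: 2^2 · 5^4 · 11^4 · 13^4 = 1045404002500

1045404002500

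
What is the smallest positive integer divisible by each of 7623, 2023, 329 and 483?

2381493807

7623 = 3² · 7 · 11²; 2023 = 7 · 17²; 329 = 7 · 47; 483 = 3 · 7 · 23
lcm takes max exponent of each prime: 3² · 7 · 11² · 17² · 23 · 47 = 2381493807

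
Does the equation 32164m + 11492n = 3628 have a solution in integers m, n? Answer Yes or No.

gcd(32164, 11492): 32164 = 2·11492 + 9180; 11492 = 1·9180 + 2312; 9180 = 3·2312 + 2244; 2312 = 1·2244 + 68; 2244 = 33·68 + 0 → 68
68 does not divide 3628, so a solution does not exist.

No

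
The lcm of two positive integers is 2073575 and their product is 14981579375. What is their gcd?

gcd·lcm = product, so gcd = 14981579375/2073575 = 7225.

7225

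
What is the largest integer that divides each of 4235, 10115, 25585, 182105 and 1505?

gcd(4235, 10115): 10115 = 2·4235 + 1645; 4235 = 2·1645 + 945; 1645 = 1·945 + 700; 945 = 1·700 + 245; 700 = 2·245 + 210; 245 = 1·210 + 35; 210 = 6·35 + 0 → 35
gcd(35, 25585): 25585 = 731·35 + 0 → 35
gcd(35, 182105): 182105 = 5203·35 + 0 → 35
gcd(35, 1505): 1505 = 43·35 + 0 → 35

35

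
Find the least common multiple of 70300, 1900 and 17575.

70300

70300 = 2² · 5² · 19 · 37; 1900 = 2² · 5² · 19; 17575 = 5² · 19 · 37
lcm takes max exponent of each prime: 2² · 5² · 19 · 37 = 70300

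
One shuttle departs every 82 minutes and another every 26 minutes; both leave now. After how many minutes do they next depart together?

82 = 2 · 41; 26 = 2 · 13
max exponents: 2 · 13 · 41 = 1066

1066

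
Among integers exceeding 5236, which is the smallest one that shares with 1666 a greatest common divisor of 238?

gcd(k, 1666) = 238 forces 238 | k; write k = 238s. Then gcd(238s, 238·7) = 238·gcd(s, 7), so need gcd(s, 7) = 1.
238s > 5236 gives s ≥ 23. The least s ≥ 23 coprime to 7 is 23, so k = 238·23 = 5474.

5474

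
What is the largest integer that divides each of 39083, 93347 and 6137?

323

gcd(39083, 93347): 93347 = 2·39083 + 15181; 39083 = 2·15181 + 8721; 15181 = 1·8721 + 6460; 8721 = 1·6460 + 2261; 6460 = 2·2261 + 1938; 2261 = 1·1938 + 323; 1938 = 6·323 + 0 → 323
gcd(323, 6137): 6137 = 19·323 + 0 → 323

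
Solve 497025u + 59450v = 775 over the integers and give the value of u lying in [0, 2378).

gcd(497025, 59450) = 25 (Euclid: 497025 = 8·59450 + 21425; 59450 = 2·21425 + 16600; 21425 = 1·16600 + 4825; 16600 = 3·4825 + 2125; 4825 = 2·2125 + 575; 2125 = 3·575 + 400; 575 = 1·400 + 175; 400 = 2·175 + 50; 175 = 3·50 + 25; 50 = 2·25 + 0), and 25 | 775.
Extended Euclid: 497025·(1035) + 59450·(-8653) = 25. Scale by 31: u₀ = 32085.
General solution u = u₀ + 2378t; reducing mod 2378 gives u = 1171 (and v = -9790).

1171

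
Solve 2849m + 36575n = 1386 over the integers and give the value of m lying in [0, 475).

39

Euclid: 36575 = 12·2849 + 2387; 2849 = 1·2387 + 462; 2387 = 5·462 + 77; 462 = 6·77 + 0 → gcd = 77; 1386 = 77·18.
Back-substitution yields 2849·(-77) + 36575·(6) = 77, so one solution is m = -77·18 = -1386, n = 6·18 = 108.
Solutions in m differ by 36575/77 = 475; the one in [0, 475) is -1386 mod 475 = 39.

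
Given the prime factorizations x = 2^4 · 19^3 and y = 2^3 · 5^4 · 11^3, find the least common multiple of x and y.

max exponent per prime: 2^4 · 5^4 · 11^3 · 19^3 = 91293290000

91293290000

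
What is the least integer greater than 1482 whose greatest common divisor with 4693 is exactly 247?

4693 = 247·19. Any a with gcd(a, 4693) = 247 is a multiple of 247, say 247s, with s coprime to 19.
Need s > 1482/247, so s ≥ 7. First s ≥ 7 with gcd(s, 19) = 1 is s = 7. Thus a = 247·7 = 1729.

1729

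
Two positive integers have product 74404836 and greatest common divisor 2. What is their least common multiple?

37202418

gcd·lcm = product, so lcm = 74404836/2 = 37202418.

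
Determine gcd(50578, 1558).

38

Euclid: 50578 = 32·1558 + 722; 1558 = 2·722 + 114; 722 = 6·114 + 38; 114 = 3·38 + 0. Last nonzero remainder: 38.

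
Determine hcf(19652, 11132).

4

19652 = 2² · 17³
11132 = 2² · 11² · 23
Common: 2² = 4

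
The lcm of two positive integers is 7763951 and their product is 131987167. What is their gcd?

17

From gcd × lcm = pq: gcd = 131987167 / 7763951 = 17.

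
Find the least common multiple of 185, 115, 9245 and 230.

15734990

lcm(185, 115) = 185·115/gcd = 21275/5 = 4255
lcm(4255, 9245) = 4255·9245/gcd = 39337475/5 = 7867495
lcm(7867495, 230) = 7867495·230/gcd = 1809523850/115 = 15734990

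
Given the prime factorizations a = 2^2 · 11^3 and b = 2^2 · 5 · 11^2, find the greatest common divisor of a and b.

min exponent per shared prime: 2^2 · 11^2 = 484

484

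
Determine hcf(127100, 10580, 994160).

20

127100 = 2² · 5² · 31 · 41; 10580 = 2² · 5 · 23²; 994160 = 2⁴ · 5 · 17² · 43
gcd takes min exponent of each prime: 2² · 5 = 20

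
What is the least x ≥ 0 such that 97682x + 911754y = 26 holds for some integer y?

104353

gcd(97682, 911754) = 2 (Euclid: 911754 = 9·97682 + 32616; 97682 = 2·32616 + 32450; 32616 = 1·32450 + 166; 32450 = 195·166 + 80; 166 = 2·80 + 6; 80 = 13·6 + 2; 6 = 3·2 + 0), and 2 | 26.
Extended Euclid: 97682·(148297) + 911754·(-15888) = 2. Scale by 13: x₀ = 1927861.
General solution x = x₀ + 455877t; reducing mod 455877 gives x = 104353 (and y = -11180).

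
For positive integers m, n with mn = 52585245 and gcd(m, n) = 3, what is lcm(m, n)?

gcd·lcm = product, so lcm = 52585245/3 = 17528415.

17528415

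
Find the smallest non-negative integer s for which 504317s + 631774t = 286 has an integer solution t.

Reduce mod 631774: 504317s ≡ 286 (mod 631774). With g = gcd(504317, 631774) = 11 dividing 286, divide through: 45847s ≡ 26 (mod 57434).
Since gcd(45847, 57434) = 1, s ≡ 26·(45847)⁻¹ ≡ 12610 (mod 57434). Smallest non-negative: 12610.

12610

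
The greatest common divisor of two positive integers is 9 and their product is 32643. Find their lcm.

3627

For any two positive integers, gcd × lcm equals their product. Hence lcm = 32643 / 9 = 3627.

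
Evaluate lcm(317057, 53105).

1295177845

317057 = 13 · 29³; 53105 = 5 · 13 · 19 · 43
max exponents: 5 · 13 · 19 · 29³ · 43 = 1295177845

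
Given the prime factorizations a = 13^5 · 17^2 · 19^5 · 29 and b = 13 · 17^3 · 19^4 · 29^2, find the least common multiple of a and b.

max exponent per prime: 13^5 · 17^3 · 19^5 · 29^2 = 3798634657037180831

3798634657037180831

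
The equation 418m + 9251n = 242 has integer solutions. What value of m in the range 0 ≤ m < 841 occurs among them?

576

Reduce mod 9251: 418m ≡ 242 (mod 9251). With g = gcd(418, 9251) = 11 dividing 242, divide through: 38m ≡ 22 (mod 841).
Since gcd(38, 841) = 1, m ≡ 22·(38)⁻¹ ≡ 576 (mod 841). Smallest non-negative: 576.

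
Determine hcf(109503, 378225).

Euclid: 378225 = 3·109503 + 49716; 109503 = 2·49716 + 10071; 49716 = 4·10071 + 9432; 10071 = 1·9432 + 639; 9432 = 14·639 + 486; 639 = 1·486 + 153; 486 = 3·153 + 27; 153 = 5·27 + 18; 27 = 1·18 + 9; 18 = 2·9 + 0. Last nonzero remainder: 9.

9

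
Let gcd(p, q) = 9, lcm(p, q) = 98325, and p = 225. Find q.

3933

p·q = gcd·lcm = 9·98325 = 884925, so q = 884925/225 = 3933.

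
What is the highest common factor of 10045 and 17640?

10045 = 5 · 7² · 41
17640 = 2³ · 3² · 5 · 7²
Common: 5 · 7² = 245

245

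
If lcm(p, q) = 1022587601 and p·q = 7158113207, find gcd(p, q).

7

gcd·lcm = product, so gcd = 7158113207/1022587601 = 7.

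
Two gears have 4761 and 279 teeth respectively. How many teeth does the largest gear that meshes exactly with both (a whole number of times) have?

9

4761 = 3² · 23²
279 = 3² · 31
Common: 3² = 9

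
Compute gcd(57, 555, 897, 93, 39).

3

gcd(57, 555): 555 = 9·57 + 42; 57 = 1·42 + 15; 42 = 2·15 + 12; 15 = 1·12 + 3; 12 = 4·3 + 0 → 3
gcd(3, 897): 897 = 299·3 + 0 → 3
gcd(3, 93): 93 = 31·3 + 0 → 3
gcd(3, 39): 39 = 13·3 + 0 → 3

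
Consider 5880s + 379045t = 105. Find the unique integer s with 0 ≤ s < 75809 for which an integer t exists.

20306

Reduce mod 379045: 5880s ≡ 105 (mod 379045). With g = gcd(5880, 379045) = 5 dividing 105, divide through: 1176s ≡ 21 (mod 75809).
Since gcd(1176, 75809) = 1, s ≡ 21·(1176)⁻¹ ≡ 20306 (mod 75809). Smallest non-negative: 20306.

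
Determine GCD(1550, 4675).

Euclid: 4675 = 3·1550 + 25; 1550 = 62·25 + 0. Last nonzero remainder: 25.

25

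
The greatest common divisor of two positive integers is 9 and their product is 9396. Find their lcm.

1044

For any two positive integers, gcd × lcm equals their product. Hence lcm = 9396 / 9 = 1044.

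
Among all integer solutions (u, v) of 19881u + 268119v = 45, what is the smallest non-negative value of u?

8793

Euclid: 268119 = 13·19881 + 9666; 19881 = 2·9666 + 549; 9666 = 17·549 + 333; 549 = 1·333 + 216; 333 = 1·216 + 117; 216 = 1·117 + 99; 117 = 1·99 + 18; 99 = 5·18 + 9; 18 = 2·9 + 0 → gcd = 9; 45 = 9·5.
Back-substitution yields 19881·(13675) + 268119·(-1014) = 9, so one solution is u = 13675·5 = 68375, v = -1014·5 = -5070.
Solutions in u differ by 268119/9 = 29791; the one in [0, 29791) is 68375 mod 29791 = 8793.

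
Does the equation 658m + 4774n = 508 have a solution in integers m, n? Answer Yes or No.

No

gcd(658, 4774): 4774 = 7·658 + 168; 658 = 3·168 + 154; 168 = 1·154 + 14; 154 = 11·14 + 0 → 14
14 does not divide 508, so a solution does not exist.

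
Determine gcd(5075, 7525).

175

5075 = 5² · 7 · 29
7525 = 5² · 7 · 43
Common: 5² · 7 = 175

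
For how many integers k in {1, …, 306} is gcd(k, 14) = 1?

14 = 2·7. Inclusion–exclusion on these primes:
306 − ⌊306/2⌋ − ⌊306/7⌋ + ⌊306/14⌋ = 131

131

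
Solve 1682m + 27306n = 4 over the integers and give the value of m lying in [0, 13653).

gcd(1682, 27306) = 2 (Euclid: 27306 = 16·1682 + 394; 1682 = 4·394 + 106; 394 = 3·106 + 76; 106 = 1·76 + 30; 76 = 2·30 + 16; 30 = 1·16 + 14; 16 = 1·14 + 2; 14 = 7·2 + 0), and 2 | 4.
Extended Euclid: 1682·(-1802) + 27306·(111) = 2. Scale by 2: m₀ = -3604.
General solution m = m₀ + 13653t; reducing mod 13653 gives m = 10049 (and n = -619).

10049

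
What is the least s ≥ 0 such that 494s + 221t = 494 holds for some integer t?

Reduce mod 221: 494s ≡ 494 (mod 221). With g = gcd(494, 221) = 13 dividing 494, divide through: 38s ≡ 38 (mod 17).
Since gcd(38, 17) = 1, s ≡ 38·(38)⁻¹ ≡ 1 (mod 17). Smallest non-negative: 1.

1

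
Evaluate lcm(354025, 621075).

gcd first: 621075 = 1·354025 + 267050; 354025 = 1·267050 + 86975; 267050 = 3·86975 + 6125; 86975 = 14·6125 + 1225; 6125 = 5·1225 + 0 → gcd = 1225
lcm = 354025·621075/gcd = 219876076875/1225 = 179490675

179490675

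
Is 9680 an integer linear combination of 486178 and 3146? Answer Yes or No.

Yes

gcd(486178, 3146): 486178 = 154·3146 + 1694; 3146 = 1·1694 + 1452; 1694 = 1·1452 + 242; 1452 = 6·242 + 0 → 242
242 divides 9680, so a solution exists.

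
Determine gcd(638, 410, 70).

gcd(638, 410): 638 = 1·410 + 228; 410 = 1·228 + 182; 228 = 1·182 + 46; 182 = 3·46 + 44; 46 = 1·44 + 2; 44 = 22·2 + 0 → 2
gcd(2, 70): 70 = 35·2 + 0 → 2

2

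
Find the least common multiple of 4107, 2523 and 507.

583723803

4107 = 3 · 37²; 2523 = 3 · 29²; 507 = 3 · 13²
lcm takes max exponent of each prime: 3 · 13² · 29² · 37² = 583723803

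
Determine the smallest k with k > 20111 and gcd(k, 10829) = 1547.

Multiples of 1547 above 20111: 1547·14, 1547·15, … . Need the cofactor coprime to 10829/1547 = 7.
Checking s = 14, 15, … the first with gcd(s, 7) = 1 is s = 15, giving 23205.

23205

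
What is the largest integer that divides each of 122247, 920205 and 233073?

gcd(122247, 920205): 920205 = 7·122247 + 64476; 122247 = 1·64476 + 57771; 64476 = 1·57771 + 6705; 57771 = 8·6705 + 4131; 6705 = 1·4131 + 2574; 4131 = 1·2574 + 1557; 2574 = 1·1557 + 1017; 1557 = 1·1017 + 540; 1017 = 1·540 + 477; 540 = 1·477 + 63; 477 = 7·63 + 36; 63 = 1·36 + 27; 36 = 1·27 + 9; 27 = 3·9 + 0 → 9
gcd(9, 233073): 233073 = 25897·9 + 0 → 9

9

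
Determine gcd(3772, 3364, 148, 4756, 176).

4

gcd(3772, 3364): 3772 = 1·3364 + 408; 3364 = 8·408 + 100; 408 = 4·100 + 8; 100 = 12·8 + 4; 8 = 2·4 + 0 → 4
gcd(4, 148): 148 = 37·4 + 0 → 4
gcd(4, 4756): 4756 = 1189·4 + 0 → 4
gcd(4, 176): 176 = 44·4 + 0 → 4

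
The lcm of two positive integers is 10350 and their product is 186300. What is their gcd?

18

From gcd × lcm = mn: gcd = 186300 / 10350 = 18.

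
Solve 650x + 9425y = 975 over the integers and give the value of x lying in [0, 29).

16

Reduce mod 9425: 650x ≡ 975 (mod 9425). With g = gcd(650, 9425) = 325 dividing 975, divide through: 2x ≡ 3 (mod 29).
Since gcd(2, 29) = 1, x ≡ 3·(2)⁻¹ ≡ 16 (mod 29). Smallest non-negative: 16.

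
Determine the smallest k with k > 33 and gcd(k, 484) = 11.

gcd(k, 484) = 11 forces 11 | k; write k = 11s. Then gcd(11s, 11·44) = 11·gcd(s, 44), so need gcd(s, 44) = 1.
11s > 33 gives s ≥ 4. The least s ≥ 4 coprime to 44 is 5, so k = 11·5 = 55.

55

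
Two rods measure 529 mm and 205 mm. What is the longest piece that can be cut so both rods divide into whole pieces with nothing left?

1

Euclid: 529 = 2·205 + 119; 205 = 1·119 + 86; 119 = 1·86 + 33; 86 = 2·33 + 20; 33 = 1·20 + 13; 20 = 1·13 + 7; 13 = 1·7 + 6; 7 = 1·6 + 1; 6 = 6·1 + 0. Last nonzero remainder: 1.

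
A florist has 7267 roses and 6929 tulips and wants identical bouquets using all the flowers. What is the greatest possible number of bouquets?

7267 = 13² · 43
6929 = 13² · 41
Common: 13² = 169

169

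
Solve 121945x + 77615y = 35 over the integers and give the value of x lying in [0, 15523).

gcd(121945, 77615) = 5 (Euclid: 121945 = 1·77615 + 44330; 77615 = 1·44330 + 33285; 44330 = 1·33285 + 11045; 33285 = 3·11045 + 150; 11045 = 73·150 + 95; 150 = 1·95 + 55; 95 = 1·55 + 40; 55 = 1·40 + 15; 40 = 2·15 + 10; 15 = 1·10 + 5; 10 = 2·5 + 0), and 5 | 35.
Extended Euclid: 121945·(-5692) + 77615·(8943) = 5. Scale by 7: x₀ = -39844.
General solution x = x₀ + 15523t; reducing mod 15523 gives x = 6725 (and y = -10566).

6725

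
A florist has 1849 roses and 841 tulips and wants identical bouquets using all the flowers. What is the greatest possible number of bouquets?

1

Euclid: 1849 = 2·841 + 167; 841 = 5·167 + 6; 167 = 27·6 + 5; 6 = 1·5 + 1; 5 = 5·1 + 0. Last nonzero remainder: 1.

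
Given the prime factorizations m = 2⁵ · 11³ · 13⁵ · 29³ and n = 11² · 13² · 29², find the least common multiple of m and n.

max exponent per prime: 2⁵ · 11³ · 13⁵ · 29³ = 385690364300384

385690364300384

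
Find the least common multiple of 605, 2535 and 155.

lcm(605, 2535) = 605·2535/gcd = 1533675/5 = 306735
lcm(306735, 155) = 306735·155/gcd = 47543925/5 = 9508785

9508785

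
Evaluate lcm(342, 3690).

gcd first: 3690 = 10·342 + 270; 342 = 1·270 + 72; 270 = 3·72 + 54; 72 = 1·54 + 18; 54 = 3·18 + 0 → gcd = 18
lcm = 342·3690/gcd = 1261980/18 = 70110

70110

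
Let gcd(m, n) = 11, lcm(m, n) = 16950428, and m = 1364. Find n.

m·n = gcd·lcm = 11·16950428 = 186454708, so n = 186454708/1364 = 136697.

136697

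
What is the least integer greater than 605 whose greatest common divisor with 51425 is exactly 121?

gcd(m, 51425) = 121 forces 121 | m; write m = 121s. Then gcd(121s, 121·425) = 121·gcd(s, 425), so need gcd(s, 425) = 1.
121s > 605 gives s ≥ 6. The least s ≥ 6 coprime to 425 is 6, so m = 121·6 = 726.

726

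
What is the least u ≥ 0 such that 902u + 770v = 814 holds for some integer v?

12

Reduce mod 770: 902u ≡ 814 (mod 770). With g = gcd(902, 770) = 22 dividing 814, divide through: 41u ≡ 37 (mod 35).
Since gcd(41, 35) = 1, u ≡ 37·(41)⁻¹ ≡ 12 (mod 35). Smallest non-negative: 12.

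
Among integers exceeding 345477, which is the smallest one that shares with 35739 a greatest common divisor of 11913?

369303

Multiples of 11913 above 345477: 11913·30, 11913·31, … . Need the cofactor coprime to 35739/11913 = 3.
Checking s = 30, 31, … the first with gcd(s, 3) = 1 is s = 31, giving 369303.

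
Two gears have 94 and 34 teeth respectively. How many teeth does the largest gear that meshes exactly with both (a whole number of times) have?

2

94 = 2 · 47
34 = 2 · 17
Common: 2 = 2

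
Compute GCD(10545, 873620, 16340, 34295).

10545 = 3 · 5 · 19 · 37; 873620 = 2² · 5 · 11² · 19²; 16340 = 2² · 5 · 19 · 43; 34295 = 5 · 19³
gcd takes min exponent of each prime: 5 · 19 = 95

95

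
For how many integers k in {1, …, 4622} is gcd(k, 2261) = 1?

Prime factors of 2261: 7, 17, 19. Count integers ≤ 4622 divisible by none of them.
By inclusion–exclusion: 4622 − ⌊4622/7⌋ − ⌊4622/17⌋ − ⌊4622/19⌋ + ⌊4622/119⌋ + ⌊4622/133⌋ + ⌊4622/323⌋ − ⌊4622/2261⌋ = 3532.

3532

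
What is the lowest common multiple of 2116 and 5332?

2820628

2116 = 2² · 23²; 5332 = 2² · 31 · 43
max exponents: 2² · 23² · 31 · 43 = 2820628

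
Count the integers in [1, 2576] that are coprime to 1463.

1463 = 7·11·19. Inclusion–exclusion on these primes:
2576 − ⌊2576/7⌋ − ⌊2576/11⌋ − ⌊2576/19⌋ + ⌊2576/77⌋ + ⌊2576/133⌋ + ⌊2576/209⌋ − ⌊2576/1463⌋ = 1902

1902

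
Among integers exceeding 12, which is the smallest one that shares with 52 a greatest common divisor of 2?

14

52 = 2·26. Any a with gcd(a, 52) = 2 is a multiple of 2, say 2s, with s coprime to 26.
Need s > 12/2, so s ≥ 7. First s ≥ 7 with gcd(s, 26) = 1 is s = 7. Thus a = 2·7 = 14.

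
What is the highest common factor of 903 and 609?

21

903 = 3 · 7 · 43
609 = 3 · 7 · 29
Common: 3 · 7 = 21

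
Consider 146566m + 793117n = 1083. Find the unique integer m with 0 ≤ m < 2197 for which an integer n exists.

92

Reduce mod 793117: 146566m ≡ 1083 (mod 793117). With g = gcd(146566, 793117) = 361 dividing 1083, divide through: 406m ≡ 3 (mod 2197).
Since gcd(406, 2197) = 1, m ≡ 3·(406)⁻¹ ≡ 92 (mod 2197). Smallest non-negative: 92.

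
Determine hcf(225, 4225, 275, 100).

25

gcd(225, 4225): 4225 = 18·225 + 175; 225 = 1·175 + 50; 175 = 3·50 + 25; 50 = 2·25 + 0 → 25
gcd(25, 275): 275 = 11·25 + 0 → 25
gcd(25, 100): 100 = 4·25 + 0 → 25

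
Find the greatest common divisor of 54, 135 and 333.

gcd(54, 135): 135 = 2·54 + 27; 54 = 2·27 + 0 → 27
gcd(27, 333): 333 = 12·27 + 9; 27 = 3·9 + 0 → 9

9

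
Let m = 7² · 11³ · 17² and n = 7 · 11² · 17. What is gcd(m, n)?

min exponent per shared prime: 7 · 11² · 17 = 14399

14399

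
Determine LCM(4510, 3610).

1628110

gcd first: 4510 = 1·3610 + 900; 3610 = 4·900 + 10; 900 = 90·10 + 0 → gcd = 10
lcm = 4510·3610/gcd = 16281100/10 = 1628110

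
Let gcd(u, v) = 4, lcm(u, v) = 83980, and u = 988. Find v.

340

Using uv = gcd(u,v)·lcm(u,v) = 4·83980 = 335920, we get v = 335920/988 = 340.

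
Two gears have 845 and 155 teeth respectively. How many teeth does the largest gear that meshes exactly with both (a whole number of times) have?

5

845 = 5 · 13²
155 = 5 · 31
Common: 5 = 5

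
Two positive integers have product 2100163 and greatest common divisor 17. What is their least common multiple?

For any two positive integers, gcd × lcm equals their product. Hence lcm = 2100163 / 17 = 123539.

123539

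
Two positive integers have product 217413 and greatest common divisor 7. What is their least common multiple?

31059

gcd·lcm = product, so lcm = 217413/7 = 31059.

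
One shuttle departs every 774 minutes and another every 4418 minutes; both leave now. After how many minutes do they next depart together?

1709766

gcd first: 4418 = 5·774 + 548; 774 = 1·548 + 226; 548 = 2·226 + 96; 226 = 2·96 + 34; 96 = 2·34 + 28; 34 = 1·28 + 6; 28 = 4·6 + 4; 6 = 1·4 + 2; 4 = 2·2 + 0 → gcd = 2
lcm = 774·4418/gcd = 3419532/2 = 1709766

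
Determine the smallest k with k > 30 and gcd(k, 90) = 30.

60

90 = 30·3. Any k with gcd(k, 90) = 30 is a multiple of 30, say 30s, with s coprime to 3.
Need s > 30/30, so s ≥ 2. First s ≥ 2 with gcd(s, 3) = 1 is s = 2. Thus k = 30·2 = 60.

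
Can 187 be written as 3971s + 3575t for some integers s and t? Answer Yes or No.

gcd(3971, 3575): 3971 = 1·3575 + 396; 3575 = 9·396 + 11; 396 = 36·11 + 0 → 11
11 divides 187, so a solution exists.

Yes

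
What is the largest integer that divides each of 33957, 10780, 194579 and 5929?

gcd(33957, 10780): 33957 = 3·10780 + 1617; 10780 = 6·1617 + 1078; 1617 = 1·1078 + 539; 1078 = 2·539 + 0 → 539
gcd(539, 194579): 194579 = 361·539 + 0 → 539
gcd(539, 5929): 5929 = 11·539 + 0 → 539

539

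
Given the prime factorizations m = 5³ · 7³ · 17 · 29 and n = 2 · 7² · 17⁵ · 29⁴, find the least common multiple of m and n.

86113398108557750

max exponent per prime: 2 · 5³ · 7³ · 17⁵ · 29⁴ = 86113398108557750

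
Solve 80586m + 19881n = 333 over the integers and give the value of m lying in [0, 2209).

Euclid: 80586 = 4·19881 + 1062; 19881 = 18·1062 + 765; 1062 = 1·765 + 297; 765 = 2·297 + 171; 297 = 1·171 + 126; 171 = 1·126 + 45; 126 = 2·45 + 36; 45 = 1·36 + 9; 36 = 4·9 + 0 → gcd = 9; 333 = 9·37.
Back-substitution yields 80586·(-468) + 19881·(1897) = 9, so one solution is m = -468·37 = -17316, n = 1897·37 = 70189.
Solutions in m differ by 19881/9 = 2209; the one in [0, 2209) is -17316 mod 2209 = 356.

356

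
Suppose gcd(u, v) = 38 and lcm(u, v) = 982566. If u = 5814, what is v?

Using uv = gcd(u,v)·lcm(u,v) = 38·982566 = 37337508, we get v = 37337508/5814 = 6422.

6422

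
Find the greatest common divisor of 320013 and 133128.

Euclid: 320013 = 2·133128 + 53757; 133128 = 2·53757 + 25614; 53757 = 2·25614 + 2529; 25614 = 10·2529 + 324; 2529 = 7·324 + 261; 324 = 1·261 + 63; 261 = 4·63 + 9; 63 = 7·9 + 0. Last nonzero remainder: 9.

9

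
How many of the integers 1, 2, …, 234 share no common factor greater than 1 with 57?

57 = 3·19. Inclusion–exclusion on these primes:
234 − ⌊234/3⌋ − ⌊234/19⌋ + ⌊234/57⌋ = 148

148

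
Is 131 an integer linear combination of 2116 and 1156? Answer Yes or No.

No

By Bézout, 2116m + 1156n = 131 has integer solutions iff gcd(2116, 1156) | 131.
Euclid: 2116 = 1·1156 + 960; 1156 = 1·960 + 196; 960 = 4·196 + 176; 196 = 1·176 + 20; 176 = 8·20 + 16; 20 = 1·16 + 4; 16 = 4·4 + 0. gcd = 4; 131 mod 4 = 3. No.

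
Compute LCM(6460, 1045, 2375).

1776500

lcm(6460, 1045) = 6460·1045/gcd = 6750700/95 = 71060
lcm(71060, 2375) = 71060·2375/gcd = 168767500/95 = 1776500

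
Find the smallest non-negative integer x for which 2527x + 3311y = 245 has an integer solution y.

gcd(2527, 3311) = 7 (Euclid: 3311 = 1·2527 + 784; 2527 = 3·784 + 175; 784 = 4·175 + 84; 175 = 2·84 + 7; 84 = 12·7 + 0), and 7 | 245.
Extended Euclid: 2527·(38) + 3311·(-29) = 7. Scale by 35: x₀ = 1330.
General solution x = x₀ + 473t; reducing mod 473 gives x = 384 (and y = -293).

384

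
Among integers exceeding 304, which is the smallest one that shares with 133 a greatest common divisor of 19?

gcd(t, 133) = 19 forces 19 | t; write t = 19s. Then gcd(19s, 19·7) = 19·gcd(s, 7), so need gcd(s, 7) = 1.
19s > 304 gives s ≥ 17. The least s ≥ 17 coprime to 7 is 17, so t = 19·17 = 323.

323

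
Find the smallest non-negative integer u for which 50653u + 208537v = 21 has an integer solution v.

12565

Euclid: 208537 = 4·50653 + 5925; 50653 = 8·5925 + 3253; 5925 = 1·3253 + 2672; 3253 = 1·2672 + 581; 2672 = 4·581 + 348; 581 = 1·348 + 233; 348 = 1·233 + 115; 233 = 2·115 + 3; 115 = 38·3 + 1; 3 = 3·1 + 0 → gcd = 1; 21 = 1·21.
Back-substitution yields 50653·(-68914) + 208537·(16739) = 1, so one solution is u = -68914·21 = -1447194, v = 16739·21 = 351519.
Solutions in u differ by 208537/1 = 208537; the one in [0, 208537) is -1447194 mod 208537 = 12565.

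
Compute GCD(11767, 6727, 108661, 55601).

7

gcd(11767, 6727): 11767 = 1·6727 + 5040; 6727 = 1·5040 + 1687; 5040 = 2·1687 + 1666; 1687 = 1·1666 + 21; 1666 = 79·21 + 7; 21 = 3·7 + 0 → 7
gcd(7, 108661): 108661 = 15523·7 + 0 → 7
gcd(7, 55601): 55601 = 7943·7 + 0 → 7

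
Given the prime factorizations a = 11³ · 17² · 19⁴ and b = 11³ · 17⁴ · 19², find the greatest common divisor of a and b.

138861899

min exponent per shared prime: 11³ · 17² · 19² = 138861899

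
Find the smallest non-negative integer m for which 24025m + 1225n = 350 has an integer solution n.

Euclid: 24025 = 19·1225 + 750; 1225 = 1·750 + 475; 750 = 1·475 + 275; 475 = 1·275 + 200; 275 = 1·200 + 75; 200 = 2·75 + 50; 75 = 1·50 + 25; 50 = 2·25 + 0 → gcd = 25; 350 = 25·14.
Back-substitution yields 24025·(18) + 1225·(-353) = 25, so one solution is m = 18·14 = 252, n = -353·14 = -4942.
Solutions in m differ by 1225/25 = 49; the one in [0, 49) is 252 mod 49 = 7.

7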